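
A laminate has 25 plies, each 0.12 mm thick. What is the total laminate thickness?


h = n * t_ply = 25 * 0.12 = 3.0 mm

3.0 mm


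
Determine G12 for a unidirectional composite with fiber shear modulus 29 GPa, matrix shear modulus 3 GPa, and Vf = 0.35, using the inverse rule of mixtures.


1/G12 = Vf/Gf + (1-Vf)/Gm = 0.35/29 + 0.65/3
G12 = 4.37 GPa

4.37 GPa


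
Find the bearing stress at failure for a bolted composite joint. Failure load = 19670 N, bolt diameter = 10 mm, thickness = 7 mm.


sigma_br = F/(d*h) = 19670/(10*7) = 281.0 MPa

281.0 MPa


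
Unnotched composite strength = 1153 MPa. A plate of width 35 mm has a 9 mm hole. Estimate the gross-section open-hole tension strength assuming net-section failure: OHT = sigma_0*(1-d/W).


OHT = sigma_0*(1-d/W) = 1153*(1-9/35) = 856.5 MPa

856.5 MPa


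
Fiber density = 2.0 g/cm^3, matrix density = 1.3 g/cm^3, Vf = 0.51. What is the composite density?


rho_c = rho_f*Vf + rho_m*(1-Vf) = 2.0*0.51 + 1.3*0.49 = 1.657 g/cm^3

1.657 g/cm^3


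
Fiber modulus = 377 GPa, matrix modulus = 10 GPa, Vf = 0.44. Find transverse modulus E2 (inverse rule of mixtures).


1/E2 = Vf/Ef + (1-Vf)/Em = 0.44/377 + 0.56/10
E2 = 17.49 GPa

17.49 GPa


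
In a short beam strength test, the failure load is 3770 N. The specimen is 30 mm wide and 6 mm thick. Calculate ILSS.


ILSS = 3F/(4bh) = 3*3770/(4*30*6) = 15.71 MPa

15.71 MPa


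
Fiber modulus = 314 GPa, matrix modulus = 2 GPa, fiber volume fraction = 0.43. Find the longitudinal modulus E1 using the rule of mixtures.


E1 = Ef*Vf + Em*(1-Vf) = 314*0.43 + 2*0.57 = 136.16 GPa

136.16 GPa


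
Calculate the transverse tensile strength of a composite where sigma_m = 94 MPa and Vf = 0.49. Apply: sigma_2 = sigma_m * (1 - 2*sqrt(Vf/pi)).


factor = 1 - 2*sqrt(0.49/pi) = 0.2101
sigma_2 = 94 * 0.2101 = 19.75 MPa

19.75 MPa


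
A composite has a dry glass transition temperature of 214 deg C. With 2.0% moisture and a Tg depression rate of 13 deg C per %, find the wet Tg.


Tg_wet = Tg_dry - k*moisture = 214 - 13*2.0 = 188.0 deg C

188.0 deg C


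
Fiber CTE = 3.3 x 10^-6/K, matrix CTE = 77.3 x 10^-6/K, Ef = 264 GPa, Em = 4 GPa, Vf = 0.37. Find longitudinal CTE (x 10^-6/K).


E1 = Ef*Vf + Em*(1-Vf) = 100.2
alpha_1 = (alpha_f*Ef*Vf + alpha_m*Em*(1-Vf))/E1 = 5.16 x 10^-6/K

5.16 x 10^-6/K


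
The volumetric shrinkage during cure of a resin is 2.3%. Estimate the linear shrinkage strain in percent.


Linear shrinkage ≈ vol_shrink/3 = 2.3/3 = 0.767%

0.767%


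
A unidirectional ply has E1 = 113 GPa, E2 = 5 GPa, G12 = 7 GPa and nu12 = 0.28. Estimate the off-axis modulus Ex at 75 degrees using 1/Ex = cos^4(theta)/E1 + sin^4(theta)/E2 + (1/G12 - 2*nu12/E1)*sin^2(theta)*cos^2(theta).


cos^4(75) = 0.004487, sin^4(75) = 0.870513, sin^2(75)*cos^2(75) = 0.0625
1/G12 - 2*nu12/E1 = 1/7 - 2*0.28/113 = 0.137901 GPa^-1
1/Ex = 0.004487/113 + 0.870513/5 + 0.137901*0.0625 = 0.1827611 GPa^-1
Ex = 5.47 GPa

5.47 GPa


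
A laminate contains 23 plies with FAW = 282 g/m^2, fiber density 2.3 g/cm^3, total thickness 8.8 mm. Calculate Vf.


Vf = n * FAW / (rho_f * h * 1000) = 23 * 282 / (2.3 * 8.8 * 1000) = 0.3205

0.3205


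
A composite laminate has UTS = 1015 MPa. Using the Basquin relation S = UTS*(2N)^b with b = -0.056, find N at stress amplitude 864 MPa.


N = 0.5 * (S/UTS)^(1/b) = 0.5 * (864/1015)^(1/-0.056) = 8.8740 cycles

8.8740 cycles


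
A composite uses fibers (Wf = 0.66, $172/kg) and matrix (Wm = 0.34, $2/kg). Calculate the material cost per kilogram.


Cost = cost_f*Wf + cost_m*Wm = 172*0.66 + 2*0.34 = $114.2/kg

$114.2/kg


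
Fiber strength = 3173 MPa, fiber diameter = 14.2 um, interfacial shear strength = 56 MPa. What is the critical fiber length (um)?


Lc = sigma_f * d / (2 * tau_i) = 3173 * 14.2 / (2 * 56) = 402.3 um

402.3 um


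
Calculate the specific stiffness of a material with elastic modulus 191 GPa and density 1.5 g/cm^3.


Specific stiffness = E/rho = 191/1.5 = 127.3 GPa/(g/cm^3)

127.3 GPa/(g/cm^3)


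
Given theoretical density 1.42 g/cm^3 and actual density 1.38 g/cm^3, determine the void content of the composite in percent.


Void% = (rho_theo - rho_actual)/rho_theo * 100 = (1.42 - 1.38)/1.42 * 100 = 2.82%

2.82%


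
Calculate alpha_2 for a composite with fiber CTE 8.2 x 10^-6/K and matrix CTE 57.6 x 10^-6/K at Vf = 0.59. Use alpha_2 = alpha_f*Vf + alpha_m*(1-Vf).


alpha_2 = alpha_f*Vf + alpha_m*(1-Vf) = 8.2*0.59 + 57.6*0.41 = 28.5 x 10^-6/K

28.5 x 10^-6/K


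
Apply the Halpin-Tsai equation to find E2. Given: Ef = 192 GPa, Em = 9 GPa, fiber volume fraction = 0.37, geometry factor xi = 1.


eta = (Ef/Em - 1)/(Ef/Em + xi) = (21.3333 - 1)/(21.3333 + 1) = 0.9104
E2 = Em*(1+xi*eta*Vf)/(1-eta*Vf) = 18.14 GPa

18.14 GPa


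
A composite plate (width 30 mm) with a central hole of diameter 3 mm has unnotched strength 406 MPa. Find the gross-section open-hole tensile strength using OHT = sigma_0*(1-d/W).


OHT = sigma_0*(1-d/W) = 406*(1-3/30) = 365.4 MPa

365.4 MPa


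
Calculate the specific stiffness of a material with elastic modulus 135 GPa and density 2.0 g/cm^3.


Specific stiffness = E/rho = 135/2.0 = 67.5 GPa/(g/cm^3)

67.5 GPa/(g/cm^3)


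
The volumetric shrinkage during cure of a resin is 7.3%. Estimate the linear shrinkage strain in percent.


Linear shrinkage ≈ vol_shrink/3 = 7.3/3 = 2.433%

2.433%


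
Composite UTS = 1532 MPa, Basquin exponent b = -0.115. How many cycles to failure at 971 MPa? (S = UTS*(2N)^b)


N = 0.5 * (S/UTS)^(1/b) = 0.5 * (971/1532)^(1/-0.115) = 26.3665 cycles

26.3665 cycles


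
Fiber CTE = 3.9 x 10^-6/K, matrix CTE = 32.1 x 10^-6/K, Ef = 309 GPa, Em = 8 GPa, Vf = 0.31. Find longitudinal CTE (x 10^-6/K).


E1 = Ef*Vf + Em*(1-Vf) = 101.31
alpha_1 = (alpha_f*Ef*Vf + alpha_m*Em*(1-Vf))/E1 = 5.44 x 10^-6/K

5.44 x 10^-6/K


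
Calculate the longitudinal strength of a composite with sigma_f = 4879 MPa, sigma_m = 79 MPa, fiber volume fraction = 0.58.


sigma_1 = sigma_f*Vf + sigma_m*(1-Vf) = 4879*0.58 + 79*0.42 = 2863.0 MPa

2863.0 MPa


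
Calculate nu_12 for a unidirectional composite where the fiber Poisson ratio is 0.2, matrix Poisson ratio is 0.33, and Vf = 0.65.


nu_12 = nu_f*Vf + nu_m*(1-Vf) = 0.2*0.65 + 0.33*0.35 = 0.2455

0.2455


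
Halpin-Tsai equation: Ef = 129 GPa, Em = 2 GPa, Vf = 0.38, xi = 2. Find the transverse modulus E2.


eta = (Ef/Em - 1)/(Ef/Em + xi) = (64.5 - 1)/(64.5 + 2) = 0.9549
E2 = Em*(1+xi*eta*Vf)/(1-eta*Vf) = 5.42 GPa

5.42 GPa


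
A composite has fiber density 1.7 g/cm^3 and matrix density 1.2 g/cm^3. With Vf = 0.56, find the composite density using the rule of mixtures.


rho_c = rho_f*Vf + rho_m*(1-Vf) = 1.7*0.56 + 1.2*0.44 = 1.48 g/cm^3

1.48 g/cm^3


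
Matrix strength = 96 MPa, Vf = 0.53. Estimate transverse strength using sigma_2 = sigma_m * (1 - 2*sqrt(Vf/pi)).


factor = 1 - 2*sqrt(0.53/pi) = 0.1785
sigma_2 = 96 * 0.1785 = 17.14 MPa

17.14 MPa


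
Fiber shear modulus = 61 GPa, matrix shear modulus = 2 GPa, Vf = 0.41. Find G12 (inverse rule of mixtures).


1/G12 = Vf/Gf + (1-Vf)/Gm = 0.41/61 + 0.59/2
G12 = 3.31 GPa

3.31 GPa


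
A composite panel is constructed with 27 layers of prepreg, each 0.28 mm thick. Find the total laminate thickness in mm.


h = n * t_ply = 27 * 0.28 = 7.56 mm

7.56 mm


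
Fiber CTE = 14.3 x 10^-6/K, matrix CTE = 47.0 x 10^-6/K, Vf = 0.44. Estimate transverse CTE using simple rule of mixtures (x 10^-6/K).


alpha_2 = alpha_f*Vf + alpha_m*(1-Vf) = 14.3*0.44 + 47.0*0.56 = 32.6 x 10^-6/K

32.6 x 10^-6/K


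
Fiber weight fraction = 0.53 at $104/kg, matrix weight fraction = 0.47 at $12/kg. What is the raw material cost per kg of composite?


Cost = cost_f*Wf + cost_m*Wm = 104*0.53 + 12*0.47 = $60.76/kg

$60.76/kg


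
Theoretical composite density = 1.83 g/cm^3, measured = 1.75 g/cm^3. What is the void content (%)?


Void% = (rho_theo - rho_actual)/rho_theo * 100 = (1.83 - 1.75)/1.83 * 100 = 4.37%

4.37%


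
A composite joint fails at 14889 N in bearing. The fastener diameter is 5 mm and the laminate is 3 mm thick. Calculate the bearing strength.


sigma_br = F/(d*h) = 14889/(5*3) = 992.6 MPa

992.6 MPa


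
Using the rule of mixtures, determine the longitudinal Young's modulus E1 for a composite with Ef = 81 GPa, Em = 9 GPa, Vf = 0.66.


E1 = Ef*Vf + Em*(1-Vf) = 81*0.66 + 9*0.34 = 56.52 GPa

56.52 GPa


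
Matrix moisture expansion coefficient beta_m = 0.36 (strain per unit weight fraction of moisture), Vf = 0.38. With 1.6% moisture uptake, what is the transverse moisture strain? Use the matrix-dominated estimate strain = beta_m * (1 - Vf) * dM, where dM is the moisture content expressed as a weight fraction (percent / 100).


dM = 1.6/100 = 0.016
strain = beta_m * (1-Vf) * dM = 0.36 * 0.62 * 0.016 = 0.0035712

0.0035712


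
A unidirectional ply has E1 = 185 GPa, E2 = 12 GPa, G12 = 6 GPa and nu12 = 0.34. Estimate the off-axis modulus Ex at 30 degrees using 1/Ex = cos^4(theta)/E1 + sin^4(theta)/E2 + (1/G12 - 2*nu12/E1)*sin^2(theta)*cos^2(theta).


cos^4(30) = 0.5625, sin^4(30) = 0.0625, sin^2(30)*cos^2(30) = 0.1875
1/G12 - 2*nu12/E1 = 1/6 - 2*0.34/185 = 0.162991 GPa^-1
1/Ex = 0.5625/185 + 0.0625/12 + 0.162991*0.1875 = 0.0388097 GPa^-1
Ex = 25.77 GPa

25.77 GPa


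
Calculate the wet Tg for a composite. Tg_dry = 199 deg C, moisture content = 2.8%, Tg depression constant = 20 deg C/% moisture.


Tg_wet = Tg_dry - k*moisture = 199 - 20*2.8 = 143.0 deg C

143.0 deg C


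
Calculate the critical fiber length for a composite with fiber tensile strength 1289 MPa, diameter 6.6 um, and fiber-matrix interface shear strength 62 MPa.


Lc = sigma_f * d / (2 * tau_i) = 1289 * 6.6 / (2 * 62) = 68.6 um

68.6 um


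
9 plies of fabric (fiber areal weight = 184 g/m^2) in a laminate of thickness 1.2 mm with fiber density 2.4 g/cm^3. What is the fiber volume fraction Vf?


Vf = n * FAW / (rho_f * h * 1000) = 9 * 184 / (2.4 * 1.2 * 1000) = 0.575

0.575


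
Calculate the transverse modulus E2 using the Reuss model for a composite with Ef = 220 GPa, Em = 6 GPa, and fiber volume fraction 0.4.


1/E2 = Vf/Ef + (1-Vf)/Em = 0.4/220 + 0.6/6
E2 = 9.82 GPa

9.82 GPa


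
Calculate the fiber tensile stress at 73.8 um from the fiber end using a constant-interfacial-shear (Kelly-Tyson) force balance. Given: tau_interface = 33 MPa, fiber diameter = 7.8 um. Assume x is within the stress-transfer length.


Force balance: sigma_f * (pi*d^2/4) = tau * (pi*d) * x  ->  sigma_f = 4 * tau * x / d
sigma_f = 4 * 33 * 73.8 / 7.8 = 1248.9 MPa

1248.9 MPa


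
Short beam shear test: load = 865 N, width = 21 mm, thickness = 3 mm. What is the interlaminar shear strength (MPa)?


ILSS = 3F/(4bh) = 3*865/(4*21*3) = 10.3 MPa

10.3 MPa


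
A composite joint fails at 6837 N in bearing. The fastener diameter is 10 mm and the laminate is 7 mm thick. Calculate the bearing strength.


sigma_br = F/(d*h) = 6837/(10*7) = 97.7 MPa

97.7 MPa


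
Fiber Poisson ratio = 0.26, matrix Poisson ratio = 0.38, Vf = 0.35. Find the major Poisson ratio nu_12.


nu_12 = nu_f*Vf + nu_m*(1-Vf) = 0.26*0.35 + 0.38*0.65 = 0.338

0.338


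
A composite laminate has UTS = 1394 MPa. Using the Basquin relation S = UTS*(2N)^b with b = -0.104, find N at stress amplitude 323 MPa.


N = 0.5 * (S/UTS)^(1/b) = 0.5 * (323/1394)^(1/-0.104) = 638731.8548 cycles

638731.8548 cycles


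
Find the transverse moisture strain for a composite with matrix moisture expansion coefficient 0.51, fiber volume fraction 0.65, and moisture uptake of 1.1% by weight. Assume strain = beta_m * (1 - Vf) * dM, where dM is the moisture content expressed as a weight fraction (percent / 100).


dM = 1.1/100 = 0.011
strain = beta_m * (1-Vf) * dM = 0.51 * 0.35 * 0.011 = 0.0019635

0.0019635


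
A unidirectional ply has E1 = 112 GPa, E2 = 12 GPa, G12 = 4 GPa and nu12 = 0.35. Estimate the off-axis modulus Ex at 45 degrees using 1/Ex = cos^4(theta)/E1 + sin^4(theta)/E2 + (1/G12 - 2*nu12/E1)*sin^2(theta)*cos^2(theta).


cos^4(45) = 0.25, sin^4(45) = 0.25, sin^2(45)*cos^2(45) = 0.25
1/G12 - 2*nu12/E1 = 1/4 - 2*0.35/112 = 0.24375 GPa^-1
1/Ex = 0.25/112 + 0.25/12 + 0.24375*0.25 = 0.084003 GPa^-1
Ex = 11.9 GPa

11.9 GPa


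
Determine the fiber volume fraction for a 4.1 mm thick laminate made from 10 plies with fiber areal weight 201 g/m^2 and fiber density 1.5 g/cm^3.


Vf = n * FAW / (rho_f * h * 1000) = 10 * 201 / (1.5 * 4.1 * 1000) = 0.3268

0.3268


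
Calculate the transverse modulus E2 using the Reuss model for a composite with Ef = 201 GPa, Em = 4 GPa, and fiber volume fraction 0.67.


1/E2 = Vf/Ef + (1-Vf)/Em = 0.67/201 + 0.33/4
E2 = 11.65 GPa

11.65 GPa


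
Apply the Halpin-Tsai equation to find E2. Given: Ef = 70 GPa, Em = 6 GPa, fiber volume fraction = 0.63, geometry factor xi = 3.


eta = (Ef/Em - 1)/(Ef/Em + xi) = (11.6667 - 1)/(11.6667 + 3) = 0.7273
E2 = Em*(1+xi*eta*Vf)/(1-eta*Vf) = 26.3 GPa

26.3 GPa


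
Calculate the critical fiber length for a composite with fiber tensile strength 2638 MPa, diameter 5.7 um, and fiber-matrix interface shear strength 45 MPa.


Lc = sigma_f * d / (2 * tau_i) = 2638 * 5.7 / (2 * 45) = 167.1 um

167.1 um


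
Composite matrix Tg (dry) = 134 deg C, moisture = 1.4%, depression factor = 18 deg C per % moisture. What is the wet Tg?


Tg_wet = Tg_dry - k*moisture = 134 - 18*1.4 = 108.8 deg C

108.8 deg C


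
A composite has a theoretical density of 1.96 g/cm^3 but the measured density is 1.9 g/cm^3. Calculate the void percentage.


Void% = (rho_theo - rho_actual)/rho_theo * 100 = (1.96 - 1.9)/1.96 * 100 = 3.06%

3.06%


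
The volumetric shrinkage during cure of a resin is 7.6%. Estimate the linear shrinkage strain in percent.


Linear shrinkage ≈ vol_shrink/3 = 7.6/3 = 2.533%

2.533%


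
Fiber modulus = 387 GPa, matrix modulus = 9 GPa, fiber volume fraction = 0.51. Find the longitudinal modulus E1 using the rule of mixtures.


E1 = Ef*Vf + Em*(1-Vf) = 387*0.51 + 9*0.49 = 201.78 GPa

201.78 GPa


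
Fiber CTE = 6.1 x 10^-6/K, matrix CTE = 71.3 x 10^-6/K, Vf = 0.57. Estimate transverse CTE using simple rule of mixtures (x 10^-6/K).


alpha_2 = alpha_f*Vf + alpha_m*(1-Vf) = 6.1*0.57 + 71.3*0.43 = 34.1 x 10^-6/K

34.1 x 10^-6/K


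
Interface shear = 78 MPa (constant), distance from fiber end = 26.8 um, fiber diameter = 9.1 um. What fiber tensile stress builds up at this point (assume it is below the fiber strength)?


Force balance: sigma_f * (pi*d^2/4) = tau * (pi*d) * x  ->  sigma_f = 4 * tau * x / d
sigma_f = 4 * 78 * 26.8 / 9.1 = 918.9 MPa

918.9 MPa


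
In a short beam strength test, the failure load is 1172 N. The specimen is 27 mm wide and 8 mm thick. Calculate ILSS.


ILSS = 3F/(4bh) = 3*1172/(4*27*8) = 4.07 MPa

4.07 MPa


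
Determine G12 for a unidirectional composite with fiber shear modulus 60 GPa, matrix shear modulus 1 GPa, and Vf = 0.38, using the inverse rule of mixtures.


1/G12 = Vf/Gf + (1-Vf)/Gm = 0.38/60 + 0.62/1
G12 = 1.6 GPa

1.6 GPa


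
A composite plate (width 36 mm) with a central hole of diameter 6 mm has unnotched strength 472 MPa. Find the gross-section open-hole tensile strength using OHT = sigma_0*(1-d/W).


OHT = sigma_0*(1-d/W) = 472*(1-6/36) = 393.3 MPa

393.3 MPa


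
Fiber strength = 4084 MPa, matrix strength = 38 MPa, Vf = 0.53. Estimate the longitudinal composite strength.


sigma_1 = sigma_f*Vf + sigma_m*(1-Vf) = 4084*0.53 + 38*0.47 = 2182.4 MPa

2182.4 MPa


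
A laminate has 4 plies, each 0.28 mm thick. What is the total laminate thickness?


h = n * t_ply = 4 * 0.28 = 1.12 mm

1.12 mm


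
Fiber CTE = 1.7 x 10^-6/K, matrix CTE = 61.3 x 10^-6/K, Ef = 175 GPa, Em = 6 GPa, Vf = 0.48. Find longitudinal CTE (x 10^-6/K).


E1 = Ef*Vf + Em*(1-Vf) = 87.12
alpha_1 = (alpha_f*Ef*Vf + alpha_m*Em*(1-Vf))/E1 = 3.83 x 10^-6/K

3.83 x 10^-6/K


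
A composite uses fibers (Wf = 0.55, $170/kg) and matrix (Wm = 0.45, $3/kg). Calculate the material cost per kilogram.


Cost = cost_f*Wf + cost_m*Wm = 170*0.55 + 3*0.45 = $94.85/kg

$94.85/kg


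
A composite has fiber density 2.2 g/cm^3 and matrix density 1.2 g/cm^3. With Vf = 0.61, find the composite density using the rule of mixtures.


rho_c = rho_f*Vf + rho_m*(1-Vf) = 2.2*0.61 + 1.2*0.39 = 1.81 g/cm^3

1.81 g/cm^3


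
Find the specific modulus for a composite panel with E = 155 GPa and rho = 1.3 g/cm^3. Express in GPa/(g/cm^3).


Specific stiffness = E/rho = 155/1.3 = 119.2 GPa/(g/cm^3)

119.2 GPa/(g/cm^3)


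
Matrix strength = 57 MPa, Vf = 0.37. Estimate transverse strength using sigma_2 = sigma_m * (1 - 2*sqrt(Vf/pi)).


factor = 1 - 2*sqrt(0.37/pi) = 0.3136
sigma_2 = 57 * 0.3136 = 17.88 MPa

17.88 MPa


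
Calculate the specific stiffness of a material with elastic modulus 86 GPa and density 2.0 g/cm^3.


Specific stiffness = E/rho = 86/2.0 = 43.0 GPa/(g/cm^3)

43.0 GPa/(g/cm^3)


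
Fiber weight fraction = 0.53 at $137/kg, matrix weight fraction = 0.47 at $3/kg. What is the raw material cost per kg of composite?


Cost = cost_f*Wf + cost_m*Wm = 137*0.53 + 3*0.47 = $74.02/kg

$74.02/kg


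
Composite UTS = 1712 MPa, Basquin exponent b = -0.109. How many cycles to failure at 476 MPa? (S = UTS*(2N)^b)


N = 0.5 * (S/UTS)^(1/b) = 0.5 * (476/1712)^(1/-0.109) = 62942.0258 cycles

62942.0258 cycles


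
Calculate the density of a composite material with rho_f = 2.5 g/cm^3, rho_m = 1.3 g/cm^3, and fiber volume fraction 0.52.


rho_c = rho_f*Vf + rho_m*(1-Vf) = 2.5*0.52 + 1.3*0.48 = 1.924 g/cm^3

1.924 g/cm^3


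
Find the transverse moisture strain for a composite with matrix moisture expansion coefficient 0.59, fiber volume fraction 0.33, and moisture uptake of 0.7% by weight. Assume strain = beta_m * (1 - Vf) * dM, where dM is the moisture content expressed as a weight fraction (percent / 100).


dM = 0.7/100 = 0.007
strain = beta_m * (1-Vf) * dM = 0.59 * 0.67 * 0.007 = 0.0027671

0.0027671


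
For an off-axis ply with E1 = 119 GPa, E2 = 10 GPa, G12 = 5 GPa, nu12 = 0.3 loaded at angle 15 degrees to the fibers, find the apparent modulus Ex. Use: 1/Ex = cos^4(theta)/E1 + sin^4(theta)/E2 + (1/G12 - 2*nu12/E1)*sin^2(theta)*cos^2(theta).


cos^4(15) = 0.870513, sin^4(15) = 0.004487, sin^2(15)*cos^2(15) = 0.0625
1/G12 - 2*nu12/E1 = 1/5 - 2*0.3/119 = 0.194958 GPa^-1
1/Ex = 0.870513/119 + 0.004487/10 + 0.194958*0.0625 = 0.0199488 GPa^-1
Ex = 50.13 GPa

50.13 GPa


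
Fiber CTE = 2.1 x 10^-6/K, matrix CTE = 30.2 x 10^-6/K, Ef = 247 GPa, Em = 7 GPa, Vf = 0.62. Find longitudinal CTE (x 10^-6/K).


E1 = Ef*Vf + Em*(1-Vf) = 155.8
alpha_1 = (alpha_f*Ef*Vf + alpha_m*Em*(1-Vf))/E1 = 2.58 x 10^-6/K

2.58 x 10^-6/K


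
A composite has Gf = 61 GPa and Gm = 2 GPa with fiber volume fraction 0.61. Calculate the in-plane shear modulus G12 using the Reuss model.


1/G12 = Vf/Gf + (1-Vf)/Gm = 0.61/61 + 0.39/2
G12 = 4.88 GPa

4.88 GPa


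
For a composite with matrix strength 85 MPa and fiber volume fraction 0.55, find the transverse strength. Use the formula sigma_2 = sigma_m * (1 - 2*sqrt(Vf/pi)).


factor = 1 - 2*sqrt(0.55/pi) = 0.1632
sigma_2 = 85 * 0.1632 = 13.87 MPa

13.87 MPa


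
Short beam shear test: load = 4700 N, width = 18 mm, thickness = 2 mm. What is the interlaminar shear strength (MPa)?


ILSS = 3F/(4bh) = 3*4700/(4*18*2) = 97.92 MPa

97.92 MPa


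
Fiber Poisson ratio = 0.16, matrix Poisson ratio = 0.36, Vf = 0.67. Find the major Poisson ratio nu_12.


nu_12 = nu_f*Vf + nu_m*(1-Vf) = 0.16*0.67 + 0.36*0.33 = 0.226

0.226


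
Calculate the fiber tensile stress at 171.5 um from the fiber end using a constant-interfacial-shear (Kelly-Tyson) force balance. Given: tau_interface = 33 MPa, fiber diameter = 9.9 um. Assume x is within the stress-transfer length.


Force balance: sigma_f * (pi*d^2/4) = tau * (pi*d) * x  ->  sigma_f = 4 * tau * x / d
sigma_f = 4 * 33 * 171.5 / 9.9 = 2286.7 MPa

2286.7 MPa


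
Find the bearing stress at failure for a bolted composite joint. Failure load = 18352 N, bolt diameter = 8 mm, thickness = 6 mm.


sigma_br = F/(d*h) = 18352/(8*6) = 382.3 MPa

382.3 MPa


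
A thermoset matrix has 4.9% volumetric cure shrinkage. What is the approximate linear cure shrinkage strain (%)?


Linear shrinkage ≈ vol_shrink/3 = 4.9/3 = 1.633%

1.633%


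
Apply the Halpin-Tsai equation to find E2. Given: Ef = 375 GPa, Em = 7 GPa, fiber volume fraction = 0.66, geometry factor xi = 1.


eta = (Ef/Em - 1)/(Ef/Em + xi) = (53.5714 - 1)/(53.5714 + 1) = 0.9634
E2 = Em*(1+xi*eta*Vf)/(1-eta*Vf) = 31.44 GPa

31.44 GPa


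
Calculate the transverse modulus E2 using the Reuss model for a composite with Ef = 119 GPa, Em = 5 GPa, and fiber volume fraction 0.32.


1/E2 = Vf/Ef + (1-Vf)/Em = 0.32/119 + 0.68/5
E2 = 7.21 GPa

7.21 GPa


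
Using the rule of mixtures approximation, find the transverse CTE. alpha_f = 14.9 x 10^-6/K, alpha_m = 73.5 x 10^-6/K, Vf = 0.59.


alpha_2 = alpha_f*Vf + alpha_m*(1-Vf) = 14.9*0.59 + 73.5*0.41 = 38.9 x 10^-6/K

38.9 x 10^-6/K


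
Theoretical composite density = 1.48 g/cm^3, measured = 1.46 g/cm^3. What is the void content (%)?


Void% = (rho_theo - rho_actual)/rho_theo * 100 = (1.48 - 1.46)/1.48 * 100 = 1.35%

1.35%


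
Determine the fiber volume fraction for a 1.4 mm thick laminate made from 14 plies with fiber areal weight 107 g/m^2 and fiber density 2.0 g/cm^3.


Vf = n * FAW / (rho_f * h * 1000) = 14 * 107 / (2.0 * 1.4 * 1000) = 0.535

0.535


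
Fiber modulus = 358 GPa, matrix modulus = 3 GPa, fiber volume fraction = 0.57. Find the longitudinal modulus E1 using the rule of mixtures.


E1 = Ef*Vf + Em*(1-Vf) = 358*0.57 + 3*0.43 = 205.35 GPa

205.35 GPa


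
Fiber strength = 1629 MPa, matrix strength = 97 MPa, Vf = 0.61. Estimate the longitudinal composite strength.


sigma_1 = sigma_f*Vf + sigma_m*(1-Vf) = 1629*0.61 + 97*0.39 = 1031.5 MPa

1031.5 MPa


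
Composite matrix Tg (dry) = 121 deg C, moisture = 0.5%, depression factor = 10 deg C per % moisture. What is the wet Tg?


Tg_wet = Tg_dry - k*moisture = 121 - 10*0.5 = 116.0 deg C

116.0 deg C


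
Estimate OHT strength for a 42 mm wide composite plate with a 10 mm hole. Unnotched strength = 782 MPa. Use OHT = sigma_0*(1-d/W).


OHT = sigma_0*(1-d/W) = 782*(1-10/42) = 595.8 MPa

595.8 MPa


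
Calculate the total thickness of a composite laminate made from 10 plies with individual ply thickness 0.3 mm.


h = n * t_ply = 10 * 0.3 = 3.0 mm

3.0 mm


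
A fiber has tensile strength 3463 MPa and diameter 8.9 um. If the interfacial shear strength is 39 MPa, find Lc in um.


Lc = sigma_f * d / (2 * tau_i) = 3463 * 8.9 / (2 * 39) = 395.1 um

395.1 um


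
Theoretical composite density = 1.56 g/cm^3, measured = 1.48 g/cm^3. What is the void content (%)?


Void% = (rho_theo - rho_actual)/rho_theo * 100 = (1.56 - 1.48)/1.56 * 100 = 5.13%

5.13%


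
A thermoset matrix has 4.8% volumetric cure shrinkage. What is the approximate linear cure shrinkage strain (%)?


Linear shrinkage ≈ vol_shrink/3 = 4.8/3 = 1.6%

1.6%


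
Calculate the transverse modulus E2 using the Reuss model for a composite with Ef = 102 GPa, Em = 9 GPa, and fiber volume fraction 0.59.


1/E2 = Vf/Ef + (1-Vf)/Em = 0.59/102 + 0.41/9
E2 = 19.48 GPa

19.48 GPa


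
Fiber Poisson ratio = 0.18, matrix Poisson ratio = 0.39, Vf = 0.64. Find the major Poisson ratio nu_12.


nu_12 = nu_f*Vf + nu_m*(1-Vf) = 0.18*0.64 + 0.39*0.36 = 0.2556

0.2556


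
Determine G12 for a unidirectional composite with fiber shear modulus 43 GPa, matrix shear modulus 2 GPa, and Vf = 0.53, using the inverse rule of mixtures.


1/G12 = Vf/Gf + (1-Vf)/Gm = 0.53/43 + 0.47/2
G12 = 4.04 GPa

4.04 GPa


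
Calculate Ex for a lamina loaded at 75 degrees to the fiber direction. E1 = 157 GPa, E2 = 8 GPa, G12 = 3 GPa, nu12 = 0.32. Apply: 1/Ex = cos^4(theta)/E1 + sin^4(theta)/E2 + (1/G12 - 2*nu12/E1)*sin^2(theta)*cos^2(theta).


cos^4(75) = 0.004487, sin^4(75) = 0.870513, sin^2(75)*cos^2(75) = 0.0625
1/G12 - 2*nu12/E1 = 1/3 - 2*0.32/157 = 0.329257 GPa^-1
1/Ex = 0.004487/157 + 0.870513/8 + 0.329257*0.0625 = 0.1294212 GPa^-1
Ex = 7.73 GPa

7.73 GPa


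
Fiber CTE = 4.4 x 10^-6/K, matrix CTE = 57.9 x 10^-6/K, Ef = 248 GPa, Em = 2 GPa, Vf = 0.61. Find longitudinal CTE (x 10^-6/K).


E1 = Ef*Vf + Em*(1-Vf) = 152.06
alpha_1 = (alpha_f*Ef*Vf + alpha_m*Em*(1-Vf))/E1 = 4.67 x 10^-6/K

4.67 x 10^-6/K


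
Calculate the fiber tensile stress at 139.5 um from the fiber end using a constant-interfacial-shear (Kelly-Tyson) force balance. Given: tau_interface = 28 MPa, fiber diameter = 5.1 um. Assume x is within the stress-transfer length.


Force balance: sigma_f * (pi*d^2/4) = tau * (pi*d) * x  ->  sigma_f = 4 * tau * x / d
sigma_f = 4 * 28 * 139.5 / 5.1 = 3063.5 MPa

3063.5 MPa


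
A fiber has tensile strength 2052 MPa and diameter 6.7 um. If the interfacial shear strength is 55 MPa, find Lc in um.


Lc = sigma_f * d / (2 * tau_i) = 2052 * 6.7 / (2 * 55) = 125.0 um

125.0 um


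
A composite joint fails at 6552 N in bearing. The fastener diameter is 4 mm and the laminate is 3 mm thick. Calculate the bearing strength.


sigma_br = F/(d*h) = 6552/(4*3) = 546.0 MPa

546.0 MPa


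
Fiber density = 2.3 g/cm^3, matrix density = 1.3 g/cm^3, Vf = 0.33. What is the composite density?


rho_c = rho_f*Vf + rho_m*(1-Vf) = 2.3*0.33 + 1.3*0.67 = 1.63 g/cm^3

1.63 g/cm^3


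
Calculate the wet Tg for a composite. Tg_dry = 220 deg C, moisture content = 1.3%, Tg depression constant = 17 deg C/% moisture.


Tg_wet = Tg_dry - k*moisture = 220 - 17*1.3 = 197.9 deg C

197.9 deg C


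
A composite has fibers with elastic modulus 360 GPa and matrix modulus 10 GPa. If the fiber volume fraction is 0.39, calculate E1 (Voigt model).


E1 = Ef*Vf + Em*(1-Vf) = 360*0.39 + 10*0.61 = 146.5 GPa

146.5 GPa


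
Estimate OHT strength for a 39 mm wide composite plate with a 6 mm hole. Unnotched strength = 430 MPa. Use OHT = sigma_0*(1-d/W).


OHT = sigma_0*(1-d/W) = 430*(1-6/39) = 363.8 MPa

363.8 MPa


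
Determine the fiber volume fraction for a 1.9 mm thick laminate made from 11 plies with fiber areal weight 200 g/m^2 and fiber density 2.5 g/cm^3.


Vf = n * FAW / (rho_f * h * 1000) = 11 * 200 / (2.5 * 1.9 * 1000) = 0.4632

0.4632


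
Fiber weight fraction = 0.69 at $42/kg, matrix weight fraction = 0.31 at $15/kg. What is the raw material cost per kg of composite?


Cost = cost_f*Wf + cost_m*Wm = 42*0.69 + 15*0.31 = $33.63/kg

$33.63/kg


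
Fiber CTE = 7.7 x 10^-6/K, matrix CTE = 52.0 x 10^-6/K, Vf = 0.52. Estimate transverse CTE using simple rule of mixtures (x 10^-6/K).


alpha_2 = alpha_f*Vf + alpha_m*(1-Vf) = 7.7*0.52 + 52.0*0.48 = 29.0 x 10^-6/K

29.0 x 10^-6/K


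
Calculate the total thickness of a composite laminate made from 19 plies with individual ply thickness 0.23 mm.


h = n * t_ply = 19 * 0.23 = 4.37 mm

4.37 mm


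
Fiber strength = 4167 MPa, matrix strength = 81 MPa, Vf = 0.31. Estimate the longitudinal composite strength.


sigma_1 = sigma_f*Vf + sigma_m*(1-Vf) = 4167*0.31 + 81*0.69 = 1347.7 MPa

1347.7 MPa


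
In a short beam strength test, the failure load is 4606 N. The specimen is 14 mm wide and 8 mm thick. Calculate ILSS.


ILSS = 3F/(4bh) = 3*4606/(4*14*8) = 30.84 MPa

30.84 MPa


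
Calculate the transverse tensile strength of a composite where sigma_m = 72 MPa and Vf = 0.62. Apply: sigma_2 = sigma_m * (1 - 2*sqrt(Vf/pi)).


factor = 1 - 2*sqrt(0.62/pi) = 0.1115
sigma_2 = 72 * 0.1115 = 8.03 MPa

8.03 MPa


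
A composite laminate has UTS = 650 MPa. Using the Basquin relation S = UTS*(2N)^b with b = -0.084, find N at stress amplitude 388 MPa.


N = 0.5 * (S/UTS)^(1/b) = 0.5 * (388/650)^(1/-0.084) = 232.5993 cycles

232.5993 cycles


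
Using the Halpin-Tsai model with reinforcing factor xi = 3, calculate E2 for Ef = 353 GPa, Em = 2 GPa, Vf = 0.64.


eta = (Ef/Em - 1)/(Ef/Em + xi) = (176.5 - 1)/(176.5 + 3) = 0.9777
E2 = Em*(1+xi*eta*Vf)/(1-eta*Vf) = 15.38 GPa

15.38 GPa


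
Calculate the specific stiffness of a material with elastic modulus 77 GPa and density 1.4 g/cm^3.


Specific stiffness = E/rho = 77/1.4 = 55.0 GPa/(g/cm^3)

55.0 GPa/(g/cm^3)


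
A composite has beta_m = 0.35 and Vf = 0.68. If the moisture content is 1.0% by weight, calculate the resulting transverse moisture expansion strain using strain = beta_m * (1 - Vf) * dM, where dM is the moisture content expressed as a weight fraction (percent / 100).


dM = 1.0/100 = 0.01
strain = beta_m * (1-Vf) * dM = 0.35 * 0.32 * 0.01 = 0.00112

0.00112


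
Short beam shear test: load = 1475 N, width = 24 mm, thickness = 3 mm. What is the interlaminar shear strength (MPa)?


ILSS = 3F/(4bh) = 3*1475/(4*24*3) = 15.36 MPa

15.36 MPa


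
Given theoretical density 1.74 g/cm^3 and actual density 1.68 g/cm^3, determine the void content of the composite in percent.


Void% = (rho_theo - rho_actual)/rho_theo * 100 = (1.74 - 1.68)/1.74 * 100 = 3.45%

3.45%


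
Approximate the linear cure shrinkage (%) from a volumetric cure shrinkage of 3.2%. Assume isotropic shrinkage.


Linear shrinkage ≈ vol_shrink/3 = 3.2/3 = 1.067%

1.067%


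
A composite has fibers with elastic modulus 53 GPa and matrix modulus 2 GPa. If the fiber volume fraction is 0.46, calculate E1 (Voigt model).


E1 = Ef*Vf + Em*(1-Vf) = 53*0.46 + 2*0.54 = 25.46 GPa

25.46 GPa


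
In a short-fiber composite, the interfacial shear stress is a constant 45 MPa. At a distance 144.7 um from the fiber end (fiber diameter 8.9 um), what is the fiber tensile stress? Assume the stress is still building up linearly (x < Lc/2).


Force balance: sigma_f * (pi*d^2/4) = tau * (pi*d) * x  ->  sigma_f = 4 * tau * x / d
sigma_f = 4 * 45 * 144.7 / 8.9 = 2926.5 MPa

2926.5 MPa


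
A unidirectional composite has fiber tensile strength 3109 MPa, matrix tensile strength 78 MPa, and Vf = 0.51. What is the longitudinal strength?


sigma_1 = sigma_f*Vf + sigma_m*(1-Vf) = 3109*0.51 + 78*0.49 = 1623.8 MPa

1623.8 MPa


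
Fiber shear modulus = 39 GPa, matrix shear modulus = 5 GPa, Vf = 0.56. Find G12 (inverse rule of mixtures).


1/G12 = Vf/Gf + (1-Vf)/Gm = 0.56/39 + 0.44/5
G12 = 9.77 GPa

9.77 GPa


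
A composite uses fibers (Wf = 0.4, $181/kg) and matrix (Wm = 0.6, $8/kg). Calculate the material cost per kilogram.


Cost = cost_f*Wf + cost_m*Wm = 181*0.4 + 8*0.6 = $77.2/kg

$77.2/kg


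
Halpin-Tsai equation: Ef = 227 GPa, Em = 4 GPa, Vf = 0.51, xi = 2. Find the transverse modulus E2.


eta = (Ef/Em - 1)/(Ef/Em + xi) = (56.75 - 1)/(56.75 + 2) = 0.9489
E2 = Em*(1+xi*eta*Vf)/(1-eta*Vf) = 15.25 GPa

15.25 GPa


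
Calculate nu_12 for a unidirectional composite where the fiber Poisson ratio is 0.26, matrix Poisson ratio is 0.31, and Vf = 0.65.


nu_12 = nu_f*Vf + nu_m*(1-Vf) = 0.26*0.65 + 0.31*0.35 = 0.2775

0.2775


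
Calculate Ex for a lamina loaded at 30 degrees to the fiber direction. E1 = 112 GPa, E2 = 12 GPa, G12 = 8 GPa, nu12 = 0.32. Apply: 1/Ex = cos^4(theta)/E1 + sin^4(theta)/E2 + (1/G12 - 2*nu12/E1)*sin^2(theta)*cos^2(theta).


cos^4(30) = 0.5625, sin^4(30) = 0.0625, sin^2(30)*cos^2(30) = 0.1875
1/G12 - 2*nu12/E1 = 1/8 - 2*0.32/112 = 0.119286 GPa^-1
1/Ex = 0.5625/112 + 0.0625/12 + 0.119286*0.1875 = 0.0325967 GPa^-1
Ex = 30.68 GPa

30.68 GPa


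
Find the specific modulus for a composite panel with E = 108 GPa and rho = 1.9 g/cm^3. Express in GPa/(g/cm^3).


Specific stiffness = E/rho = 108/1.9 = 56.8 GPa/(g/cm^3)

56.8 GPa/(g/cm^3)


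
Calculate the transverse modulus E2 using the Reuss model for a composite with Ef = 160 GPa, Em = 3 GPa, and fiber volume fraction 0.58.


1/E2 = Vf/Ef + (1-Vf)/Em = 0.58/160 + 0.42/3
E2 = 6.96 GPa

6.96 GPa


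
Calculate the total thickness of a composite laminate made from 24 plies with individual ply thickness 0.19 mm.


h = n * t_ply = 24 * 0.19 = 4.56 mm

4.56 mm


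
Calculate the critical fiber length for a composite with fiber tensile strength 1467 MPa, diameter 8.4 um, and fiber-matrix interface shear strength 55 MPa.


Lc = sigma_f * d / (2 * tau_i) = 1467 * 8.4 / (2 * 55) = 112.0 um

112.0 um


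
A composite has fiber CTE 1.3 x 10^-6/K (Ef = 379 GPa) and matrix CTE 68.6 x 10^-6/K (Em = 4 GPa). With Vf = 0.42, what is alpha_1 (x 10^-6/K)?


E1 = Ef*Vf + Em*(1-Vf) = 161.5
alpha_1 = (alpha_f*Ef*Vf + alpha_m*Em*(1-Vf))/E1 = 2.27 x 10^-6/K

2.27 x 10^-6/K


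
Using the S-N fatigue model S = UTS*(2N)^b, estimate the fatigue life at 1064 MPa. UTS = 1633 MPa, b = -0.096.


N = 0.5 * (S/UTS)^(1/b) = 0.5 * (1064/1633)^(1/-0.096) = 43.3445 cycles

43.3445 cycles


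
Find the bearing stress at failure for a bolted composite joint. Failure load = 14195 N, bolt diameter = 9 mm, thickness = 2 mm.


sigma_br = F/(d*h) = 14195/(9*2) = 788.6 MPa

788.6 MPa


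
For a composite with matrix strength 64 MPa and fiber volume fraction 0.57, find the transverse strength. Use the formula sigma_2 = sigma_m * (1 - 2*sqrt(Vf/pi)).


factor = 1 - 2*sqrt(0.57/pi) = 0.1481
sigma_2 = 64 * 0.1481 = 9.48 MPa

9.48 MPa


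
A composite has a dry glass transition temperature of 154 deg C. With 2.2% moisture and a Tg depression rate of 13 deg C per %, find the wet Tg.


Tg_wet = Tg_dry - k*moisture = 154 - 13*2.2 = 125.4 deg C

125.4 deg C


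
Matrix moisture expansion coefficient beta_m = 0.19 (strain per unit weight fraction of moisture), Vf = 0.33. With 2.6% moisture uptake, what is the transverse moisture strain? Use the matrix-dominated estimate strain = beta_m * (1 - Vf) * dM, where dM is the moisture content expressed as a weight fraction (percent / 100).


dM = 2.6/100 = 0.026
strain = beta_m * (1-Vf) * dM = 0.19 * 0.67 * 0.026 = 0.0033098

0.0033098


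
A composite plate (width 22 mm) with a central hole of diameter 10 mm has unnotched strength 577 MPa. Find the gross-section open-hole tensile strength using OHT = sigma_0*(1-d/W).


OHT = sigma_0*(1-d/W) = 577*(1-10/22) = 314.7 MPa

314.7 MPa


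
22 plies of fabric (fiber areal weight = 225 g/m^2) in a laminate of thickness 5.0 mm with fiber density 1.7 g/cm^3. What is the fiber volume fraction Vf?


Vf = n * FAW / (rho_f * h * 1000) = 22 * 225 / (1.7 * 5.0 * 1000) = 0.5824

0.5824


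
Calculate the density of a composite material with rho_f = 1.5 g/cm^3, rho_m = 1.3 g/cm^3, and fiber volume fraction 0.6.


rho_c = rho_f*Vf + rho_m*(1-Vf) = 1.5*0.6 + 1.3*0.4 = 1.42 g/cm^3

1.42 g/cm^3


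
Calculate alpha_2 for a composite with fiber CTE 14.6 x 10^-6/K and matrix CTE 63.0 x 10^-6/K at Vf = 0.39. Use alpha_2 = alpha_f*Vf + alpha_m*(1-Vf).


alpha_2 = alpha_f*Vf + alpha_m*(1-Vf) = 14.6*0.39 + 63.0*0.61 = 44.1 x 10^-6/K

44.1 x 10^-6/K


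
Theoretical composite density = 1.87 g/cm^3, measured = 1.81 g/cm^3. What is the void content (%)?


Void% = (rho_theo - rho_actual)/rho_theo * 100 = (1.87 - 1.81)/1.87 * 100 = 3.21%

3.21%


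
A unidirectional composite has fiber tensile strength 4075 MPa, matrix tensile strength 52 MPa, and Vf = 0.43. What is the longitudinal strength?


sigma_1 = sigma_f*Vf + sigma_m*(1-Vf) = 4075*0.43 + 52*0.57 = 1781.9 MPa

1781.9 MPa


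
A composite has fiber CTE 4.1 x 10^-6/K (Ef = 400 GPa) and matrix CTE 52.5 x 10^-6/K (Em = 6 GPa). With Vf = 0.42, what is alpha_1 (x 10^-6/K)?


E1 = Ef*Vf + Em*(1-Vf) = 171.48
alpha_1 = (alpha_f*Ef*Vf + alpha_m*Em*(1-Vf))/E1 = 5.08 x 10^-6/K

5.08 x 10^-6/K


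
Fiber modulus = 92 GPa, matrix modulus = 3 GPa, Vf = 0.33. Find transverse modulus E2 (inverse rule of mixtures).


1/E2 = Vf/Ef + (1-Vf)/Em = 0.33/92 + 0.67/3
E2 = 4.41 GPa

4.41 GPa


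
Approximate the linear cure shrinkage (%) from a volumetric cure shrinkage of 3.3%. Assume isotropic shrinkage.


Linear shrinkage ≈ vol_shrink/3 = 3.3/3 = 1.1%

1.1%


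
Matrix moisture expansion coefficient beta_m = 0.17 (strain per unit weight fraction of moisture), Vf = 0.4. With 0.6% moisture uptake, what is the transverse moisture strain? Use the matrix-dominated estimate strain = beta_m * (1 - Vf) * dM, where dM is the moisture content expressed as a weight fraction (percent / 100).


dM = 0.6/100 = 0.006
strain = beta_m * (1-Vf) * dM = 0.17 * 0.6 * 0.006 = 0.000612

0.000612


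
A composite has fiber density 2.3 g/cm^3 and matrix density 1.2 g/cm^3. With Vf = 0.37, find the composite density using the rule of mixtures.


rho_c = rho_f*Vf + rho_m*(1-Vf) = 2.3*0.37 + 1.2*0.63 = 1.607 g/cm^3

1.607 g/cm^3


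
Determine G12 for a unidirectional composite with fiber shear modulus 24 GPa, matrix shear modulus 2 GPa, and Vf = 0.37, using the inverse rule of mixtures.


1/G12 = Vf/Gf + (1-Vf)/Gm = 0.37/24 + 0.63/2
G12 = 3.03 GPa

3.03 GPa


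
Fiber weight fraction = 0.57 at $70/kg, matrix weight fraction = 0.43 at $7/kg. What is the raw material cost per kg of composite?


Cost = cost_f*Wf + cost_m*Wm = 70*0.57 + 7*0.43 = $42.91/kg

$42.91/kg


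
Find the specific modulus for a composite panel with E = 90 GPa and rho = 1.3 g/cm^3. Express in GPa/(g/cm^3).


Specific stiffness = E/rho = 90/1.3 = 69.2 GPa/(g/cm^3)

69.2 GPa/(g/cm^3)


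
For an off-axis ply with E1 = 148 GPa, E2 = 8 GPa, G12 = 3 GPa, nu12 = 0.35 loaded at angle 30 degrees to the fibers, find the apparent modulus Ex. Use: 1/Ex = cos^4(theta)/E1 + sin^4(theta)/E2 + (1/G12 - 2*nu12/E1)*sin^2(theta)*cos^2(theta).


cos^4(30) = 0.5625, sin^4(30) = 0.0625, sin^2(30)*cos^2(30) = 0.1875
1/G12 - 2*nu12/E1 = 1/3 - 2*0.35/148 = 0.328604 GPa^-1
1/Ex = 0.5625/148 + 0.0625/8 + 0.328604*0.1875 = 0.0732264 GPa^-1
Ex = 13.66 GPa

13.66 GPa


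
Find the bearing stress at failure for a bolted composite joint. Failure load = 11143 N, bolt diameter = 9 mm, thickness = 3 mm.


sigma_br = F/(d*h) = 11143/(9*3) = 412.7 MPa

412.7 MPa


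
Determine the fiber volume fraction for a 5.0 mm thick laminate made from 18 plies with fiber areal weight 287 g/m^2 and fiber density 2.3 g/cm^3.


Vf = n * FAW / (rho_f * h * 1000) = 18 * 287 / (2.3 * 5.0 * 1000) = 0.4492

0.4492


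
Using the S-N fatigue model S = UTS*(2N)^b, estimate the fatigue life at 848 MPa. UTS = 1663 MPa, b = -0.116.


N = 0.5 * (S/UTS)^(1/b) = 0.5 * (848/1663)^(1/-0.116) = 166.1463 cycles

166.1463 cycles


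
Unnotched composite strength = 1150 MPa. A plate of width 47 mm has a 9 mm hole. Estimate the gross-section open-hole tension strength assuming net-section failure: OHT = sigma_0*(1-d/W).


OHT = sigma_0*(1-d/W) = 1150*(1-9/47) = 929.8 MPa

929.8 MPa


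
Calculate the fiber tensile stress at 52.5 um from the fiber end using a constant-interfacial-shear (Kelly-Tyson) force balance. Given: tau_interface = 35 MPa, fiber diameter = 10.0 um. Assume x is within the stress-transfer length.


Force balance: sigma_f * (pi*d^2/4) = tau * (pi*d) * x  ->  sigma_f = 4 * tau * x / d
sigma_f = 4 * 35 * 52.5 / 10.0 = 735.0 MPa

735.0 MPa


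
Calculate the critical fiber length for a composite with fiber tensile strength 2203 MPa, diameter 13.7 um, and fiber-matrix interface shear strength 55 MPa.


Lc = sigma_f * d / (2 * tau_i) = 2203 * 13.7 / (2 * 55) = 274.4 um

274.4 um


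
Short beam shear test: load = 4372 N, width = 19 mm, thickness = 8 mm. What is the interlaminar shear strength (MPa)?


ILSS = 3F/(4bh) = 3*4372/(4*19*8) = 21.57 MPa

21.57 MPa


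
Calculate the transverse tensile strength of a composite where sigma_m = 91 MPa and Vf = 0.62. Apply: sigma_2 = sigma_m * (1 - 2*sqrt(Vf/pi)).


factor = 1 - 2*sqrt(0.62/pi) = 0.1115
sigma_2 = 91 * 0.1115 = 10.15 MPa

10.15 MPa


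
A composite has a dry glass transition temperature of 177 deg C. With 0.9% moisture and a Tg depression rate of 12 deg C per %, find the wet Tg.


Tg_wet = Tg_dry - k*moisture = 177 - 12*0.9 = 166.2 deg C

166.2 deg C
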